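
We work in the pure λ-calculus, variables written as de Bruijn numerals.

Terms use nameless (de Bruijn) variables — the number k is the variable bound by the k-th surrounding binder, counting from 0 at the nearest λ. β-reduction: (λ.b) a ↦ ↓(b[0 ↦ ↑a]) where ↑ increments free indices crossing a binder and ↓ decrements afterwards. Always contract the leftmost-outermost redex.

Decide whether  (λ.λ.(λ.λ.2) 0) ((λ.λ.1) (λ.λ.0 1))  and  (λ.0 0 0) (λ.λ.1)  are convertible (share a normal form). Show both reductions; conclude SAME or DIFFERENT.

Answer: SAME — A ⇓ λ.λ.1, B ⇓ λ.λ.1

Working:
Term A:
  start: (λ.λ.(λ.λ.2) 0) ((λ.λ.1) (λ.λ.0 1))
  step 1: λ.(λ.λ.2) 0
  step 2: λ.λ.1

Term B:
  start: (λ.0 0 0) (λ.λ.1)
  step 1: (λ.λ.1) (λ.λ.1) (λ.λ.1)
  step 2: (λ.λ.λ.1) (λ.λ.1)
  step 3: λ.λ.1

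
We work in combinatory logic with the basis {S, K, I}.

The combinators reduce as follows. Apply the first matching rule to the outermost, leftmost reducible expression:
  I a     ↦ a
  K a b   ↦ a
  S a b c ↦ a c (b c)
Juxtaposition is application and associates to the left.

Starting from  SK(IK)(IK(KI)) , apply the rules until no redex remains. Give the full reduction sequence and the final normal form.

Answer: normal form = K(KI)  (in 3 steps)

Reduction:
  start: SK(IK)(IK(KI))
  [1] K(IK(KI))(IK(IK(KI)))
  [2] IK(KI)
  [3] K(KI)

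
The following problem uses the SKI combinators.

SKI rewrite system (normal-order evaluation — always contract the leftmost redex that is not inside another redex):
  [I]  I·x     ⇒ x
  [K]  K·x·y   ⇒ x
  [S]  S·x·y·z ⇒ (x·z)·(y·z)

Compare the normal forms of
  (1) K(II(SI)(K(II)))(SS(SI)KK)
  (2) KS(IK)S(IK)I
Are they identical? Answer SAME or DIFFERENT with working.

Term A:
  start: K(II(SI)(K(II)))(SS(SI)KK)
  step 1: II(SI)(K(II))
  step 2: I(SI)(K(II))
  step 3: SI(K(II))
  step 4: SI(KI)

Term B:
  start: KS(IK)S(IK)I
  step 1: SS(IK)I
  step 2: SI(IKI)
  step 3: SI(KI)

Answer: SAME — A ⇓ SI(KI), B ⇓ SI(KI)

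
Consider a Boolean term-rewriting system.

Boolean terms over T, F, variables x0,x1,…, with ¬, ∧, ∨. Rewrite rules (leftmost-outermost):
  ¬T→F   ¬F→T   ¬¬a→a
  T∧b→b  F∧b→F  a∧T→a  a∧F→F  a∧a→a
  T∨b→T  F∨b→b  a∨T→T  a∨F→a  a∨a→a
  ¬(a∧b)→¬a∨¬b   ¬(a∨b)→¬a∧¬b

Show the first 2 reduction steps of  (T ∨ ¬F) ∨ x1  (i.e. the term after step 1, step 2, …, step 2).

Answer: after 2 steps: T

Reduction:
  start: (T ∨ ¬F) ∨ x1
  [1] T ∨ x1
  [2] T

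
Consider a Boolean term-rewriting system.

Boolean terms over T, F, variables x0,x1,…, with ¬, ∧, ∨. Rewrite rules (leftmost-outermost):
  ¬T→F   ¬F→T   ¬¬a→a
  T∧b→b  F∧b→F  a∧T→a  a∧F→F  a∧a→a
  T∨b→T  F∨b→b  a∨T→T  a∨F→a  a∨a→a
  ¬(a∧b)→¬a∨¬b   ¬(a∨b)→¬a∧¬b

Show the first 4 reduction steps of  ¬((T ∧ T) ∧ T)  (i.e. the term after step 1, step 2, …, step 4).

Answer: after 4 steps: ¬T

Reduction:
  start: ¬((T ∧ T) ∧ T)
  [1] ¬(T ∧ T) ∨ ¬T
  [2] (¬T ∨ ¬T) ∨ ¬T
  [3] ¬T ∨ ¬T
  [4] ¬T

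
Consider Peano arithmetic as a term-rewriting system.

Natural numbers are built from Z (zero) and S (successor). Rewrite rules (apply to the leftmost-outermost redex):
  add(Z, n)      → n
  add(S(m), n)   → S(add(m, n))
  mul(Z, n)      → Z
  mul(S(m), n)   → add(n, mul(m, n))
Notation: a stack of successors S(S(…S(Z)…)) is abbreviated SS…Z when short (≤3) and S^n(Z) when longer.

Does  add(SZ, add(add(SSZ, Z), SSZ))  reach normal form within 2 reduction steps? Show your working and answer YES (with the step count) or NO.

  start: add(SZ, add(add(SSZ, Z), SSZ))
  step 1: S(add(Z, add(add(SSZ, Z), SSZ)))
  step 2: S(add(add(SSZ, Z), SSZ))

Answer: NO — after 2 steps the term is S(add(add(SSZ, Z), SSZ)), not yet normal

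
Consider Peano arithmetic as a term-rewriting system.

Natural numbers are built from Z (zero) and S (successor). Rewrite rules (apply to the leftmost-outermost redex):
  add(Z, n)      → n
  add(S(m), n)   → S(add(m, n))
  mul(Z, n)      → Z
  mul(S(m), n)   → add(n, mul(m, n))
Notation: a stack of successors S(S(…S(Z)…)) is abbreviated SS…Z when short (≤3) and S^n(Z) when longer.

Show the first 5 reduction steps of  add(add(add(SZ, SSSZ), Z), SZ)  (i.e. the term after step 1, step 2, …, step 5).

Answer: after 5 steps: S(add(S(add(SSZ, Z)), SZ))

Working:
  start: add(add(add(SZ, SSSZ), Z), SZ)
  [1] add(add(S(add(Z, SSSZ)), Z), SZ)
  [2] add(S(add(add(Z, SSSZ), Z)), SZ)
  [3] S(add(add(add(Z, SSSZ), Z), SZ))
  [4] S(add(add(SSSZ, Z), SZ))
  [5] S(add(S(add(SSZ, Z)), SZ))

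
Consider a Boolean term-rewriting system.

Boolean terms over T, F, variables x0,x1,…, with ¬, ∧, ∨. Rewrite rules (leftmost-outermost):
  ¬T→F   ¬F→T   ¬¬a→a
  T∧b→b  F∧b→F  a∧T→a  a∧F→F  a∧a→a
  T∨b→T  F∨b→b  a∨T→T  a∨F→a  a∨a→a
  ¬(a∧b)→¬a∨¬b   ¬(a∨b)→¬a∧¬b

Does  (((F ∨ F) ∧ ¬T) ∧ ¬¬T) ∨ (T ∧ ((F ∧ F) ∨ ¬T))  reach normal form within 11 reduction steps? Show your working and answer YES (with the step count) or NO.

  start: (((F ∨ F) ∧ ¬T) ∧ ¬¬T) ∨ (T ∧ ((F ∧ F) ∨ ¬T))
  step 1: ((F ∧ ¬T) ∧ ¬¬T) ∨ (T ∧ ((F ∧ F) ∨ ¬T))
  step 2: (F ∧ ¬¬T) ∨ (T ∧ ((F ∧ F) ∨ ¬T))
  step 3: F ∨ (T ∧ ((F ∧ F) ∨ ¬T))
  step 4: T ∧ ((F ∧ F) ∨ ¬T)
  step 5: (F ∧ F) ∨ ¬T
  step 6: F ∨ ¬T
  step 7: ¬T
  step 8: F

Answer: YES — reaches normal form F in 8 ≤ 11 steps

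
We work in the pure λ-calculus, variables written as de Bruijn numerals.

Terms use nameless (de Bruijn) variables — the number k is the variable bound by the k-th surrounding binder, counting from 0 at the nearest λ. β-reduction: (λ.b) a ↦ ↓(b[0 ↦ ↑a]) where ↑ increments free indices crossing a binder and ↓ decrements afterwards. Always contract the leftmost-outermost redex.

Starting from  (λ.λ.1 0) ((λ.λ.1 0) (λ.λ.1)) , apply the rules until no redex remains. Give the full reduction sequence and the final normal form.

Answer: normal form = λ.λ.1  (in 4 steps)

Derivation:
  start: (λ.λ.1 0) ((λ.λ.1 0) (λ.λ.1))
  →1  λ.(λ.λ.1 0) (λ.λ.1) 0
  →2  λ.(λ.(λ.λ.1) 0) 0
  →3  λ.(λ.λ.1) 0
  →4  λ.λ.1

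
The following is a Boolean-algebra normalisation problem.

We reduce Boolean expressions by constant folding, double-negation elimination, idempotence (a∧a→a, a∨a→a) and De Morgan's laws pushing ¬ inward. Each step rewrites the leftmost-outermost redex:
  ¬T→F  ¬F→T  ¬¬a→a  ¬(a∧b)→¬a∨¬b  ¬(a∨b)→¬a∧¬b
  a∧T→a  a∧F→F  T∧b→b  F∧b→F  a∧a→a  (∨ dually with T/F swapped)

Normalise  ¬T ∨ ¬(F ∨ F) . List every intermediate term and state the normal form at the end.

  start: ¬T ∨ ¬(F ∨ F)
  step 1: F ∨ ¬(F ∨ F)
  step 2: ¬(F ∨ F)
  step 3: ¬F ∧ ¬F
  step 4: ¬F
  step 5: T

Answer: normal form = T  (in 5 steps)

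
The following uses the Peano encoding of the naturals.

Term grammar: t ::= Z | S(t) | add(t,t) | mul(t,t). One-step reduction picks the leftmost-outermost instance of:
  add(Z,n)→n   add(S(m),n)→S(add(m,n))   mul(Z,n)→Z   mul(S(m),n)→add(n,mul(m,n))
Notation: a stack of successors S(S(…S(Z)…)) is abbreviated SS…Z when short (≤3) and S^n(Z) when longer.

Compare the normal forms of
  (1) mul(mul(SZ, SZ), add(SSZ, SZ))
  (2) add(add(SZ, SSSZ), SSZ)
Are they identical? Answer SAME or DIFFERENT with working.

Answer: DIFFERENT — A ⇓ SSSZ, B ⇓ S^6(Z)

Reduction:
Term A:
  start: mul(mul(SZ, SZ), add(SSZ, SZ))
  →1  mul(add(SZ, mul(Z, SZ)), add(SSZ, SZ))
  →2  mul(S(add(Z, mul(Z, SZ))), add(SSZ, SZ))
  →3  add(add(SSZ, SZ), mul(add(Z, mul(Z, SZ)), add(SSZ, SZ)))
  →4  add(S(add(SZ, SZ)), mul(add(Z, mul(Z, SZ)), add(SSZ, SZ)))
  →5  S(add(add(SZ, SZ), mul(add(Z, mul(Z, SZ)), add(SSZ, SZ))))
  →6  S(add(S(add(Z, SZ)), mul(add(Z, mul(Z, SZ)), add(SSZ, SZ))))
  →7  S(S(add(add(Z, SZ), mul(add(Z, mul(Z, SZ)), add(SSZ, SZ)))))
  →8  S(S(add(SZ, mul(add(Z, mul(Z, SZ)), add(SSZ, SZ)))))
  →9  S(S(S(add(Z, mul(add(Z, mul(Z, SZ)), add(SSZ, SZ))))))
  →10  S(S(S(mul(add(Z, mul(Z, SZ)), add(SSZ, SZ)))))
  →11  S(S(S(mul(mul(Z, SZ), add(SSZ, SZ)))))
  →12  S(S(S(mul(Z, add(SSZ, SZ)))))
  →13  SSSZ

Term B:
  start: add(add(SZ, SSSZ), SSZ)
  →1  add(S(add(Z, SSSZ)), SSZ)
  →2  S(add(add(Z, SSSZ), SSZ))
  →3  S(add(SSSZ, SSZ))
  →4  S(S(add(SSZ, SSZ)))
  →5  S(S(S(add(SZ, SSZ))))
  →6  S(S(S(S(add(Z, SSZ)))))
  →7  S^6(Z)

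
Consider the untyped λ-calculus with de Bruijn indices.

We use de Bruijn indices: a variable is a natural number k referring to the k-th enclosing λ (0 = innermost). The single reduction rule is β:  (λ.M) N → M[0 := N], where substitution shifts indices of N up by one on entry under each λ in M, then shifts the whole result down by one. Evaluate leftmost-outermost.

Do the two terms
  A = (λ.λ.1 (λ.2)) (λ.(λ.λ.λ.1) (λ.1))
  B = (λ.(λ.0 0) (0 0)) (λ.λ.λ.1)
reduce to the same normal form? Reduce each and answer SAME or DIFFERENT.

Term A:
  start: (λ.λ.1 (λ.2)) (λ.(λ.λ.λ.1) (λ.1))
  step 1: λ.(λ.(λ.λ.λ.1) (λ.1)) (λ.λ.(λ.λ.λ.1) (λ.1))
  step 2: λ.(λ.λ.λ.1) (λ.λ.λ.(λ.λ.λ.1) (λ.1))
  step 3: λ.λ.λ.1

Term B:
  start: (λ.(λ.0 0) (0 0)) (λ.λ.λ.1)
  step 1: (λ.0 0) ((λ.λ.λ.1) (λ.λ.λ.1))
  step 2: (λ.λ.λ.1) (λ.λ.λ.1) ((λ.λ.λ.1) (λ.λ.λ.1))
  step 3: (λ.λ.1) ((λ.λ.λ.1) (λ.λ.λ.1))
  step 4: λ.(λ.λ.λ.1) (λ.λ.λ.1)
  step 5: λ.λ.λ.1

Answer: SAME — A ⇓ λ.λ.λ.1, B ⇓ λ.λ.λ.1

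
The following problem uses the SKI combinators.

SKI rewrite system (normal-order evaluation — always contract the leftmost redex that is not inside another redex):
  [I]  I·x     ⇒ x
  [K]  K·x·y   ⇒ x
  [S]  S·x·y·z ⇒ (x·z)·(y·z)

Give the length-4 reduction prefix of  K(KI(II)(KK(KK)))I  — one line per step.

  start: K(KI(II)(KK(KK)))I
  →1  KI(II)(KK(KK))
  →2  I(KK(KK))
  →3  KK(KK)
  →4  K

Answer: after 4 steps: K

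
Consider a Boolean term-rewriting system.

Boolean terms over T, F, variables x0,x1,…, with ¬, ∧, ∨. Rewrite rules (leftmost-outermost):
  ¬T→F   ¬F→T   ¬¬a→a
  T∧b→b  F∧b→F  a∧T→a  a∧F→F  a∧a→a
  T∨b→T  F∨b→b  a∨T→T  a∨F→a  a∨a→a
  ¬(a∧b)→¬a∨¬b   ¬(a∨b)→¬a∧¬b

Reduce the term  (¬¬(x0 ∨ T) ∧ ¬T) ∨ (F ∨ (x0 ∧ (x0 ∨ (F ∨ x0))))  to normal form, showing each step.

  start: (¬¬(x0 ∨ T) ∧ ¬T) ∨ (F ∨ (x0 ∧ (x0 ∨ (F ∨ x0))))
  [1] ((x0 ∨ T) ∧ ¬T) ∨ (F ∨ (x0 ∧ (x0 ∨ (F ∨ x0))))
  [2] (T ∧ ¬T) ∨ (F ∨ (x0 ∧ (x0 ∨ (F ∨ x0))))
  [3] ¬T ∨ (F ∨ (x0 ∧ (x0 ∨ (F ∨ x0))))
  [4] F ∨ (F ∨ (x0 ∧ (x0 ∨ (F ∨ x0))))
  [5] F ∨ (x0 ∧ (x0 ∨ (F ∨ x0)))
  [6] x0 ∧ (x0 ∨ (F ∨ x0))
  [7] x0 ∧ (x0 ∨ x0)
  [8] x0 ∧ x0
  [9] x0

Answer: normal form = x0  (in 9 steps)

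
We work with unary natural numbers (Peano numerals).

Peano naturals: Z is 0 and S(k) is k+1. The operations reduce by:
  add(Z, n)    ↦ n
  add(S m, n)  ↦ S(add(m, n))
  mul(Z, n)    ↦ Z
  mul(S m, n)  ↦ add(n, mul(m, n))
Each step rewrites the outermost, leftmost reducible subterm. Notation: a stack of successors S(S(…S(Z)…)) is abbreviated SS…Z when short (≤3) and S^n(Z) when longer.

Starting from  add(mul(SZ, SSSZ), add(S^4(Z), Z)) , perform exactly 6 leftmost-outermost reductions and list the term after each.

Answer: after 6 steps: S(S(add(S(add(Z, mul(Z, SSSZ))), add(S^4(Z), Z))))

Reduction:
  start: add(mul(SZ, SSSZ), add(S^4(Z), Z))
  [1] add(add(SSSZ, mul(Z, SSSZ)), add(S^4(Z), Z))
  [2] add(S(add(SSZ, mul(Z, SSSZ))), add(S^4(Z), Z))
  [3] S(add(add(SSZ, mul(Z, SSSZ)), add(S^4(Z), Z)))
  [4] S(add(S(add(SZ, mul(Z, SSSZ))), add(S^4(Z), Z)))
  [5] S(S(add(add(SZ, mul(Z, SSSZ)), add(S^4(Z), Z))))
  [6] S(S(add(S(add(Z, mul(Z, SSSZ))), add(S^4(Z), Z))))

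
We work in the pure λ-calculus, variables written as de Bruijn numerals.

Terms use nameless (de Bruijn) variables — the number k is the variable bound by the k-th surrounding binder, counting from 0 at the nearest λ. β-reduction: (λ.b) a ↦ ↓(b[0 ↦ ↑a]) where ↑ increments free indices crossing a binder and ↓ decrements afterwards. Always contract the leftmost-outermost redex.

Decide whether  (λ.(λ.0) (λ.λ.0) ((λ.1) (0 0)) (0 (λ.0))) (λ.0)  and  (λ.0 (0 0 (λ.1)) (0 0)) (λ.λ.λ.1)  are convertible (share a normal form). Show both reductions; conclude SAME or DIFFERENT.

Answer: DIFFERENT — A ⇓ λ.0, B ⇓ λ.λ.λ.1

Derivation:
Term A:
  start: (λ.(λ.0) (λ.λ.0) ((λ.1) (0 0)) (0 (λ.0))) (λ.0)
  →1  (λ.0) (λ.λ.0) ((λ.λ.0) ((λ.0) (λ.0))) ((λ.0) (λ.0))
  →2  (λ.λ.0) ((λ.λ.0) ((λ.0) (λ.0))) ((λ.0) (λ.0))
  →3  (λ.0) ((λ.0) (λ.0))
  →4  (λ.0) (λ.0)
  →5  λ.0

Term B:
  start: (λ.0 (0 0 (λ.1)) (0 0)) (λ.λ.λ.1)
  →1  (λ.λ.λ.1) ((λ.λ.λ.1) (λ.λ.λ.1) (λ.λ.λ.λ.1)) ((λ.λ.λ.1) (λ.λ.λ.1))
  →2  (λ.λ.1) ((λ.λ.λ.1) (λ.λ.λ.1))
  →3  λ.(λ.λ.λ.1) (λ.λ.λ.1)
  →4  λ.λ.λ.1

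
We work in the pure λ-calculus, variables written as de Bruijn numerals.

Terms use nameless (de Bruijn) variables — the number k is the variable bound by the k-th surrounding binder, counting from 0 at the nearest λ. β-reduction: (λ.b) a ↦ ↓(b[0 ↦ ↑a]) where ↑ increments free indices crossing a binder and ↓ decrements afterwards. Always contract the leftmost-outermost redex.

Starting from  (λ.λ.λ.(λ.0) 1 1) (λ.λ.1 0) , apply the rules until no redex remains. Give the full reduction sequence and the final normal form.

  start: (λ.λ.λ.(λ.0) 1 1) (λ.λ.1 0)
  step 1: λ.λ.(λ.0) 1 1
  step 2: λ.λ.1 1

Answer: normal form = λ.λ.1 1  (in 2 steps)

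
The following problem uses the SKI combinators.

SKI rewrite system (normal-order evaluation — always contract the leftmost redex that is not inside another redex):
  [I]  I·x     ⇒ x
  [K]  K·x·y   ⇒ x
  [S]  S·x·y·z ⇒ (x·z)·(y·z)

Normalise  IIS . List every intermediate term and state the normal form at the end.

Answer: normal form = S  (in 2 steps)

Derivation:
  start: IIS
  step 1: IS
  step 2: S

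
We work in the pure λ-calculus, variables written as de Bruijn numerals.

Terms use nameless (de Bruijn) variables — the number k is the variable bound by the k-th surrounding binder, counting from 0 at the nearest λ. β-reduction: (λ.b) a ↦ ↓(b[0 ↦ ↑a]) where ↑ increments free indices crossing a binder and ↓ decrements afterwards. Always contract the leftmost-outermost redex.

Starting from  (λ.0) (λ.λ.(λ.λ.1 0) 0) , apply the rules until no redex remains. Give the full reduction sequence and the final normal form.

Answer: normal form = λ.λ.λ.1 0  (in 2 steps)

Derivation:
  start: (λ.0) (λ.λ.(λ.λ.1 0) 0)
  [1] λ.λ.(λ.λ.1 0) 0
  [2] λ.λ.λ.1 0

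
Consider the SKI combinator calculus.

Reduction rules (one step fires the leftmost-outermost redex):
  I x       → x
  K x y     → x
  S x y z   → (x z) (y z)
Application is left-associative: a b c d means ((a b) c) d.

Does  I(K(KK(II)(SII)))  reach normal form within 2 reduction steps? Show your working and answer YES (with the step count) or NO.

Answer: YES — reaches normal form K(K(SII)) in 2 ≤ 2 steps

Derivation:
  start: I(K(KK(II)(SII)))
  [1] K(KK(II)(SII))
  [2] K(K(SII))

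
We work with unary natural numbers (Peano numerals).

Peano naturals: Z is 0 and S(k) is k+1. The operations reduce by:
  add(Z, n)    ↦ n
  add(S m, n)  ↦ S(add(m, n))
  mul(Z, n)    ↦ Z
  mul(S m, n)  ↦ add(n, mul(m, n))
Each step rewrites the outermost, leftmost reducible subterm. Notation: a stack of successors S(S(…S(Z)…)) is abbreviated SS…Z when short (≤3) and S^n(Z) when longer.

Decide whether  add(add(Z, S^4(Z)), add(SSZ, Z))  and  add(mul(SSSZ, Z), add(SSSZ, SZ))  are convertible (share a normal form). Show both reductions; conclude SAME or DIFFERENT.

Term A:
  start: add(add(Z, S^4(Z)), add(SSZ, Z))
  →1  add(S^4(Z), add(SSZ, Z))
  →2  S(add(SSSZ, add(SSZ, Z)))
  →3  S(S(add(SSZ, add(SSZ, Z))))
  →4  S(S(S(add(SZ, add(SSZ, Z)))))
  →5  S(S(S(S(add(Z, add(SSZ, Z))))))
  →6  S(S(S(S(add(SSZ, Z)))))
  →7  S(S(S(S(S(add(SZ, Z))))))
  →8  S(S(S(S(S(S(add(Z, Z)))))))
  →9  S^6(Z)

Term B:
  start: add(mul(SSSZ, Z), add(SSSZ, SZ))
  →1  add(add(Z, mul(SSZ, Z)), add(SSSZ, SZ))
  →2  add(mul(SSZ, Z), add(SSSZ, SZ))
  →3  add(add(Z, mul(SZ, Z)), add(SSSZ, SZ))
  →4  add(mul(SZ, Z), add(SSSZ, SZ))
  →5  add(add(Z, mul(Z, Z)), add(SSSZ, SZ))
  →6  add(mul(Z, Z), add(SSSZ, SZ))
  →7  add(Z, add(SSSZ, SZ))
  →8  add(SSSZ, SZ)
  →9  S(add(SSZ, SZ))
  →10  S(S(add(SZ, SZ)))
  →11  S(S(S(add(Z, SZ))))
  →12  S^4(Z)

Answer: DIFFERENT — A ⇓ S^6(Z), B ⇓ S^4(Z)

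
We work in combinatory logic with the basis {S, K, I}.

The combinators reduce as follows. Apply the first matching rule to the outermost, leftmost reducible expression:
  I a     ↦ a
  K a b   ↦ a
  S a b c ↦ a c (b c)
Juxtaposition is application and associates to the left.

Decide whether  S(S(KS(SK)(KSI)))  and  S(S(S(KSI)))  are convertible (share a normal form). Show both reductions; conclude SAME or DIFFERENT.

Term A:
  start: S(S(KS(SK)(KSI)))
  step 1: S(S(S(KSI)))
  step 2: S(S(SS))

Term B:
  start: S(S(S(KSI)))
  step 1: S(S(SS))

Answer: SAME — A ⇓ S(S(SS)), B ⇓ S(S(SS))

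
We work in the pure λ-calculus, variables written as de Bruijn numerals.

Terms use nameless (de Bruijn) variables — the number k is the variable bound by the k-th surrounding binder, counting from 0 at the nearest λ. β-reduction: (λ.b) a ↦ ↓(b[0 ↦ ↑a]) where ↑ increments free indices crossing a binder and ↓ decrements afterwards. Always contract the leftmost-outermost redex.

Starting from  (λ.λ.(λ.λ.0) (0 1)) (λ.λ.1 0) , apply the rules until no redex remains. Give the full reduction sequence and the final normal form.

Answer: normal form = λ.λ.0  (in 2 steps)

Working:
  start: (λ.λ.(λ.λ.0) (0 1)) (λ.λ.1 0)
  [1] λ.(λ.λ.0) (0 (λ.λ.1 0))
  [2] λ.λ.0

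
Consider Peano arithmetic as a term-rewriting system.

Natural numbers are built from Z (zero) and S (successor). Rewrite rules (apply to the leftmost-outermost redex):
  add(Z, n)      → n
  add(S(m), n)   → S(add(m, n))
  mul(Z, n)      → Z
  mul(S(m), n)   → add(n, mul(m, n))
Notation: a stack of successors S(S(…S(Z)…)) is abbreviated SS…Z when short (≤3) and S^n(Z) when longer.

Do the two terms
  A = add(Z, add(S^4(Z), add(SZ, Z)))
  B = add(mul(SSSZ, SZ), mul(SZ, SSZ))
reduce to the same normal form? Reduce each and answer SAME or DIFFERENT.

Answer: SAME — A ⇓ S^5(Z), B ⇓ S^5(Z)

Working:
Term A:
  start: add(Z, add(S^4(Z), add(SZ, Z)))
  →1  add(S^4(Z), add(SZ, Z))
  →2  S(add(SSSZ, add(SZ, Z)))
  →3  S(S(add(SSZ, add(SZ, Z))))
  →4  S(S(S(add(SZ, add(SZ, Z)))))
  →5  S(S(S(S(add(Z, add(SZ, Z))))))
  →6  S(S(S(S(add(SZ, Z)))))
  →7  S(S(S(S(S(add(Z, Z))))))
  →8  S^5(Z)

Term B:
  start: add(mul(SSSZ, SZ), mul(SZ, SSZ))
  →1  add(add(SZ, mul(SSZ, SZ)), mul(SZ, SSZ))
  →2  add(S(add(Z, mul(SSZ, SZ))), mul(SZ, SSZ))
  →3  S(add(add(Z, mul(SSZ, SZ)), mul(SZ, SSZ)))
  →4  S(add(mul(SSZ, SZ), mul(SZ, SSZ)))
  →5  S(add(add(SZ, mul(SZ, SZ)), mul(SZ, SSZ)))
  →6  S(add(S(add(Z, mul(SZ, SZ))), mul(SZ, SSZ)))
  →7  S(S(add(add(Z, mul(SZ, SZ)), mul(SZ, SSZ))))
  →8  S(S(add(mul(SZ, SZ), mul(SZ, SSZ))))
  →9  S(S(add(add(SZ, mul(Z, SZ)), mul(SZ, SSZ))))
  →10  S(S(add(S(add(Z, mul(Z, SZ))), mul(SZ, SSZ))))
  →11  S(S(S(add(add(Z, mul(Z, SZ)), mul(SZ, SSZ)))))
  →12  S(S(S(add(mul(Z, SZ), mul(SZ, SSZ)))))
  →13  S(S(S(add(Z, mul(SZ, SSZ)))))
  →14  S(S(S(mul(SZ, SSZ))))
  →15  S(S(S(add(SSZ, mul(Z, SSZ)))))
  →16  S(S(S(S(add(SZ, mul(Z, SSZ))))))
  →17  S(S(S(S(S(add(Z, mul(Z, SSZ)))))))
  →18  S(S(S(S(S(mul(Z, SSZ))))))
  →19  S^5(Z)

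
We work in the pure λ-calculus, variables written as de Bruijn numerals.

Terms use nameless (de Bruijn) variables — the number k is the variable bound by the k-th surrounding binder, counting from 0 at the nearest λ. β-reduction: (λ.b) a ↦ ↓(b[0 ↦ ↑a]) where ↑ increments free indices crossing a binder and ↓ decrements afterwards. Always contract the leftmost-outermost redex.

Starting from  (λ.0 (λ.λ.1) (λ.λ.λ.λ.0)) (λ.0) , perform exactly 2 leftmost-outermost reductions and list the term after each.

Answer: after 2 steps: (λ.λ.1) (λ.λ.λ.λ.0)

Derivation:
  start: (λ.0 (λ.λ.1) (λ.λ.λ.λ.0)) (λ.0)
  step 1: (λ.0) (λ.λ.1) (λ.λ.λ.λ.0)
  step 2: (λ.λ.1) (λ.λ.λ.λ.0)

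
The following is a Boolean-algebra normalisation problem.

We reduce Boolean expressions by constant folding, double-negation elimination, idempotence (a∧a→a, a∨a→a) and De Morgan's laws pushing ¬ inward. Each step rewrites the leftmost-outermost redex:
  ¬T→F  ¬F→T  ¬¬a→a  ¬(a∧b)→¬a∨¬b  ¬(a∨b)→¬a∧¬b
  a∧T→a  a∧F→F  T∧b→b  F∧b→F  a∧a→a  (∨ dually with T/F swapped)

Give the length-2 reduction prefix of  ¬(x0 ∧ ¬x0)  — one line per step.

Answer: after 2 steps: ¬x0 ∨ x0

Derivation:
  start: ¬(x0 ∧ ¬x0)
  step 1: ¬x0 ∨ ¬¬x0
  step 2: ¬x0 ∨ x0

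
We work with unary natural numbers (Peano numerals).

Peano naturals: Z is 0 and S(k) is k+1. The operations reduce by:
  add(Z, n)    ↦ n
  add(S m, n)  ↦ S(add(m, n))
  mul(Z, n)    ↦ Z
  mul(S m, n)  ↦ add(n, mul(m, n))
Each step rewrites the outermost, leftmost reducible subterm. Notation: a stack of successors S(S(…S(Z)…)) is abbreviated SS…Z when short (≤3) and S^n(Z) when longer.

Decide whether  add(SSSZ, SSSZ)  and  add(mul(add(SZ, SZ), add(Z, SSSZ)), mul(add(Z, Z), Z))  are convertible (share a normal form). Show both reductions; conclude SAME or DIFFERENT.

Term A:
  start: add(SSSZ, SSSZ)
  step 1: S(add(SSZ, SSSZ))
  step 2: S(S(add(SZ, SSSZ)))
  step 3: S(S(S(add(Z, SSSZ))))
  step 4: S^6(Z)

Term B:
  start: add(mul(add(SZ, SZ), add(Z, SSSZ)), mul(add(Z, Z), Z))
  step 1: add(mul(S(add(Z, SZ)), add(Z, SSSZ)), mul(add(Z, Z), Z))
  step 2: add(add(add(Z, SSSZ), mul(add(Z, SZ), add(Z, SSSZ))), mul(add(Z, Z), Z))
  step 3: add(add(SSSZ, mul(add(Z, SZ), add(Z, SSSZ))), mul(add(Z, Z), Z))
  step 4: add(S(add(SSZ, mul(add(Z, SZ), add(Z, SSSZ)))), mul(add(Z, Z), Z))
  step 5: S(add(add(SSZ, mul(add(Z, SZ), add(Z, SSSZ))), mul(add(Z, Z), Z)))
  step 6: S(add(S(add(SZ, mul(add(Z, SZ), add(Z, SSSZ)))), mul(add(Z, Z), Z)))
  step 7: S(S(add(add(SZ, mul(add(Z, SZ), add(Z, SSSZ))), mul(add(Z, Z), Z))))
  step 8: S(S(add(S(add(Z, mul(add(Z, SZ), add(Z, SSSZ)))), mul(add(Z, Z), Z))))
  step 9: S(S(S(add(add(Z, mul(add(Z, SZ), add(Z, SSSZ))), mul(add(Z, Z), Z)))))
  step 10: S(S(S(add(mul(add(Z, SZ), add(Z, SSSZ)), mul(add(Z, Z), Z)))))
  step 11: S(S(S(add(mul(SZ, add(Z, SSSZ)), mul(add(Z, Z), Z)))))
  step 12: S(S(S(add(add(add(Z, SSSZ), mul(Z, add(Z, SSSZ))), mul(add(Z, Z), Z)))))
  step 13: S(S(S(add(add(SSSZ, mul(Z, add(Z, SSSZ))), mul(add(Z, Z), Z)))))
  step 14: S(S(S(add(S(add(SSZ, mul(Z, add(Z, SSSZ)))), mul(add(Z, Z), Z)))))
  step 15: S(S(S(S(add(add(SSZ, mul(Z, add(Z, SSSZ))), mul(add(Z, Z), Z))))))
  step 16: S(S(S(S(add(S(add(SZ, mul(Z, add(Z, SSSZ)))), mul(add(Z, Z), Z))))))
  step 17: S(S(S(S(S(add(add(SZ, mul(Z, add(Z, SSSZ))), mul(add(Z, Z), Z)))))))
  step 18: S(S(S(S(S(add(S(add(Z, mul(Z, add(Z, SSSZ)))), mul(add(Z, Z), Z)))))))
  step 19: S(S(S(S(S(S(add(add(Z, mul(Z, add(Z, SSSZ))), mul(add(Z, Z), Z))))))))
  step 20: S(S(S(S(S(S(add(mul(Z, add(Z, SSSZ)), mul(add(Z, Z), Z))))))))
  step 21: S(S(S(S(S(S(add(Z, mul(add(Z, Z), Z))))))))
  step 22: S(S(S(S(S(S(mul(add(Z, Z), Z)))))))
  step 23: S(S(S(S(S(S(mul(Z, Z)))))))
  step 24: S^6(Z)

Answer: SAME — A ⇓ S^6(Z), B ⇓ S^6(Z)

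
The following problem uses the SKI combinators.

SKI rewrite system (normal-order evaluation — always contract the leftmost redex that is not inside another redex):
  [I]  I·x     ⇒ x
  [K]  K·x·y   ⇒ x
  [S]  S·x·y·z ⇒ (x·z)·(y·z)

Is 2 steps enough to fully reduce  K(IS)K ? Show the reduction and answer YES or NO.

Answer: YES — reaches normal form S in 2 ≤ 2 steps

Derivation:
  start: K(IS)K
  step 1: IS
  step 2: S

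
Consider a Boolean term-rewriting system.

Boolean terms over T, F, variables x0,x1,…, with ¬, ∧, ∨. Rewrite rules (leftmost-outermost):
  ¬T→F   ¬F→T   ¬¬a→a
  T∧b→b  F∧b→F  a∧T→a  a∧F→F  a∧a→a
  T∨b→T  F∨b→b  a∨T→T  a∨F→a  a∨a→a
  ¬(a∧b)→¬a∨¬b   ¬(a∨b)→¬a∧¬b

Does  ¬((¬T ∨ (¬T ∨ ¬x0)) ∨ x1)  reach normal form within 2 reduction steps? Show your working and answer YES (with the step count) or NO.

  start: ¬((¬T ∨ (¬T ∨ ¬x0)) ∨ x1)
  →1  ¬(¬T ∨ (¬T ∨ ¬x0)) ∧ ¬x1
  →2  (¬¬T ∧ ¬(¬T ∨ ¬x0)) ∧ ¬x1

Answer: NO — after 2 steps the term is (¬¬T ∧ ¬(¬T ∨ ¬x0)) ∧ ¬x1, not yet normal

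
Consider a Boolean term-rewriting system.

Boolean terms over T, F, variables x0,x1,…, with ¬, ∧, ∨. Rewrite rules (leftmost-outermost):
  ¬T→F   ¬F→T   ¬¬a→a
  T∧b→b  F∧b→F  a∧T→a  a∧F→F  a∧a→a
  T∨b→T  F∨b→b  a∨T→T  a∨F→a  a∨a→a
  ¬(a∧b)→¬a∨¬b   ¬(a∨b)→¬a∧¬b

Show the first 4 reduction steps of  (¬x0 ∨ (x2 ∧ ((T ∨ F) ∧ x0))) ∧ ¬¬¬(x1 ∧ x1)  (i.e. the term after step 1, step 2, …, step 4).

Answer: after 4 steps: (¬x0 ∨ (x2 ∧ x0)) ∧ (¬x1 ∨ ¬x1)

Derivation:
  start: (¬x0 ∨ (x2 ∧ ((T ∨ F) ∧ x0))) ∧ ¬¬¬(x1 ∧ x1)
  step 1: (¬x0 ∨ (x2 ∧ (T ∧ x0))) ∧ ¬¬¬(x1 ∧ x1)
  step 2: (¬x0 ∨ (x2 ∧ x0)) ∧ ¬¬¬(x1 ∧ x1)
  step 3: (¬x0 ∨ (x2 ∧ x0)) ∧ ¬(x1 ∧ x1)
  step 4: (¬x0 ∨ (x2 ∧ x0)) ∧ (¬x1 ∨ ¬x1)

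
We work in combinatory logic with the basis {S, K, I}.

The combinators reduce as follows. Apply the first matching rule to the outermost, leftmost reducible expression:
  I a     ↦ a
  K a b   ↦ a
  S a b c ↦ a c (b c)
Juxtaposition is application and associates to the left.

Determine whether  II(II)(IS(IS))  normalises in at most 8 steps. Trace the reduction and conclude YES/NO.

  start: II(II)(IS(IS))
  [1] I(II)(IS(IS))
  [2] II(IS(IS))
  [3] I(IS(IS))
  [4] IS(IS)
  [5] S(IS)
  [6] SS

Answer: YES — reaches normal form SS in 6 ≤ 8 steps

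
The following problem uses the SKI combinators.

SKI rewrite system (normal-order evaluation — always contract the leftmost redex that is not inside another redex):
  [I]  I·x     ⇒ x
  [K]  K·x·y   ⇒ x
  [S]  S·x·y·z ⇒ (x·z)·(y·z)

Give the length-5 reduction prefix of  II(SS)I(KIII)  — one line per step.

Answer: after 5 steps: SI(I(KIII))

Reduction:
  start: II(SS)I(KIII)
  [1] I(SS)I(KIII)
  [2] SSI(KIII)
  [3] S(KIII)(I(KIII))
  [4] S(II)(I(KIII))
  [5] SI(I(KIII))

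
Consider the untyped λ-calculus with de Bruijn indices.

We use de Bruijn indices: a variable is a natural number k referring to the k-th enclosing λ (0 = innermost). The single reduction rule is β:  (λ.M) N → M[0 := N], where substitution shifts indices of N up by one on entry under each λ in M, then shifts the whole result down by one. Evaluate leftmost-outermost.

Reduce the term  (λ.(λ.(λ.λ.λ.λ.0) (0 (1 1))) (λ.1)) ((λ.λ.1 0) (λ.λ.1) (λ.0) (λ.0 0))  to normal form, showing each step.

  start: (λ.(λ.(λ.λ.λ.λ.0) (0 (1 1))) (λ.1)) ((λ.λ.1 0) (λ.λ.1) (λ.0) (λ.0 0))
  →1  (λ.(λ.λ.λ.λ.0) (0 ((λ.λ.1 0) (λ.λ.1) (λ.0) (λ.0 0) ((λ.λ.1 0) (λ.λ.1) (λ.0) (λ.0 0))))) (λ.(λ.λ.1 0) (λ.λ.1) (λ.0) (λ.0 0))
  →2  (λ.λ.λ.λ.0) ((λ.(λ.λ.1 0) (λ.λ.1) (λ.0) (λ.0 0)) ((λ.λ.1 0) (λ.λ.1) (λ.0) (λ.0 0) ((λ.λ.1 0) (λ.λ.1) (λ.0) (λ.0 0))))
  →3  λ.λ.λ.0

Answer: normal form = λ.λ.λ.0  (in 3 steps)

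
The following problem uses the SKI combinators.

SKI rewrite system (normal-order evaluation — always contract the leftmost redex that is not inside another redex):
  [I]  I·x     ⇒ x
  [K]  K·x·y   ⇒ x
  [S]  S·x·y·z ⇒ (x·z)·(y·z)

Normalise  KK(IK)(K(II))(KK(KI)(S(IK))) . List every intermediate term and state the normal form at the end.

  start: KK(IK)(K(II))(KK(KI)(S(IK)))
  →1  K(K(II))(KK(KI)(S(IK)))
  →2  K(II)
  →3  KI

Answer: normal form = KI  (in 3 steps)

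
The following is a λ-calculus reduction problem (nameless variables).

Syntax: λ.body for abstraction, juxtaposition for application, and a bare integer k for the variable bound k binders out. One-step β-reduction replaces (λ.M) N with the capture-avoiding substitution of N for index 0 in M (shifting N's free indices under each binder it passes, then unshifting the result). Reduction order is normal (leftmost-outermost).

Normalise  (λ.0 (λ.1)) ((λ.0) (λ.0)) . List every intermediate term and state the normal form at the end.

Answer: normal form = λ.λ.0  (in 4 steps)

Working:
  start: (λ.0 (λ.1)) ((λ.0) (λ.0))
  step 1: (λ.0) (λ.0) (λ.(λ.0) (λ.0))
  step 2: (λ.0) (λ.(λ.0) (λ.0))
  step 3: λ.(λ.0) (λ.0)
  step 4: λ.λ.0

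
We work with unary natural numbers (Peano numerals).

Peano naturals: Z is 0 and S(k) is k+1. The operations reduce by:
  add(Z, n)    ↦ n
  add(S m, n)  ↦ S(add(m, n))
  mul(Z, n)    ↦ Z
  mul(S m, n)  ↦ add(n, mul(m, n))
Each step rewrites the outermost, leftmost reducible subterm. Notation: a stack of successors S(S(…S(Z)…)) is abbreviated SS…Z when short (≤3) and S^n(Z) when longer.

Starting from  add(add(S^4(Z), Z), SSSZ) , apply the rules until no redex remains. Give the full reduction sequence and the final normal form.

Answer: normal form = S^7(Z)  (in 10 steps)

Derivation:
  start: add(add(S^4(Z), Z), SSSZ)
  [1] add(S(add(SSSZ, Z)), SSSZ)
  [2] S(add(add(SSSZ, Z), SSSZ))
  [3] S(add(S(add(SSZ, Z)), SSSZ))
  [4] S(S(add(add(SSZ, Z), SSSZ)))
  [5] S(S(add(S(add(SZ, Z)), SSSZ)))
  [6] S(S(S(add(add(SZ, Z), SSSZ))))
  [7] S(S(S(add(S(add(Z, Z)), SSSZ))))
  [8] S(S(S(S(add(add(Z, Z), SSSZ)))))
  [9] S(S(S(S(add(Z, SSSZ)))))
  [10] S^7(Z)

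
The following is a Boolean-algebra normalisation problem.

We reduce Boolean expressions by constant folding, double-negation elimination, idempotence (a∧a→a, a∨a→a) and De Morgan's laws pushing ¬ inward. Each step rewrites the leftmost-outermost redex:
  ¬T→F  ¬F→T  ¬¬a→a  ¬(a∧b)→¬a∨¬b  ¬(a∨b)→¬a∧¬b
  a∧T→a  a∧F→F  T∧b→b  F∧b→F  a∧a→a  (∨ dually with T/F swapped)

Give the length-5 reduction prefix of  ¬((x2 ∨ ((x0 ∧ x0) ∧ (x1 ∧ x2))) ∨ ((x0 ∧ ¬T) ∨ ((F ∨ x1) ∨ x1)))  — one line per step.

Answer: after 5 steps: (¬x2 ∧ (¬x0 ∨ ¬(x1 ∧ x2))) ∧ ¬((x0 ∧ ¬T) ∨ ((F ∨ x1) ∨ x1))

Reduction:
  start: ¬((x2 ∨ ((x0 ∧ x0) ∧ (x1 ∧ x2))) ∨ ((x0 ∧ ¬T) ∨ ((F ∨ x1) ∨ x1)))
  [1] ¬(x2 ∨ ((x0 ∧ x0) ∧ (x1 ∧ x2))) ∧ ¬((x0 ∧ ¬T) ∨ ((F ∨ x1) ∨ x1))
  [2] (¬x2 ∧ ¬((x0 ∧ x0) ∧ (x1 ∧ x2))) ∧ ¬((x0 ∧ ¬T) ∨ ((F ∨ x1) ∨ x1))
  [3] (¬x2 ∧ (¬(x0 ∧ x0) ∨ ¬(x1 ∧ x2))) ∧ ¬((x0 ∧ ¬T) ∨ ((F ∨ x1) ∨ x1))
  [4] (¬x2 ∧ ((¬x0 ∨ ¬x0) ∨ ¬(x1 ∧ x2))) ∧ ¬((x0 ∧ ¬T) ∨ ((F ∨ x1) ∨ x1))
  [5] (¬x2 ∧ (¬x0 ∨ ¬(x1 ∧ x2))) ∧ ¬((x0 ∧ ¬T) ∨ ((F ∨ x1) ∨ x1))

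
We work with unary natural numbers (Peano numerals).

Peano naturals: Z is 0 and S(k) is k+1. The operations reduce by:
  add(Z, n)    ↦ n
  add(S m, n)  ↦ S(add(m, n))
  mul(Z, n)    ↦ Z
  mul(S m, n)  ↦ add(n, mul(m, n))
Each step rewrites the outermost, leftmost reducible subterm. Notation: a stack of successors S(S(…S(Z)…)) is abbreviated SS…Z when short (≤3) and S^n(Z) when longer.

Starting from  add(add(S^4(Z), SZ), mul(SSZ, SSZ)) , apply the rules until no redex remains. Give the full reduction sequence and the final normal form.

  start: add(add(S^4(Z), SZ), mul(SSZ, SSZ))
  [1] add(S(add(SSSZ, SZ)), mul(SSZ, SSZ))
  [2] S(add(add(SSSZ, SZ), mul(SSZ, SSZ)))
  [3] S(add(S(add(SSZ, SZ)), mul(SSZ, SSZ)))
  [4] S(S(add(add(SSZ, SZ), mul(SSZ, SSZ))))
  [5] S(S(add(S(add(SZ, SZ)), mul(SSZ, SSZ))))
  [6] S(S(S(add(add(SZ, SZ), mul(SSZ, SSZ)))))
  [7] S(S(S(add(S(add(Z, SZ)), mul(SSZ, SSZ)))))
  [8] S(S(S(S(add(add(Z, SZ), mul(SSZ, SSZ))))))
  [9] S(S(S(S(add(SZ, mul(SSZ, SSZ))))))
  [10] S(S(S(S(S(add(Z, mul(SSZ, SSZ)))))))
  [11] S(S(S(S(S(mul(SSZ, SSZ))))))
  [12] S(S(S(S(S(add(SSZ, mul(SZ, SSZ)))))))
  [13] S(S(S(S(S(S(add(SZ, mul(SZ, SSZ))))))))
  [14] S(S(S(S(S(S(S(add(Z, mul(SZ, SSZ)))))))))
  [15] S(S(S(S(S(S(S(mul(SZ, SSZ))))))))
  [16] S(S(S(S(S(S(S(add(SSZ, mul(Z, SSZ)))))))))
  [17] S(S(S(S(S(S(S(S(add(SZ, mul(Z, SSZ))))))))))
  [18] S(S(S(S(S(S(S(S(S(add(Z, mul(Z, SSZ)))))))))))
  [19] S(S(S(S(S(S(S(S(S(mul(Z, SSZ))))))))))
  [20] S^9(Z)

Answer: normal form = S^9(Z)  (in 20 steps)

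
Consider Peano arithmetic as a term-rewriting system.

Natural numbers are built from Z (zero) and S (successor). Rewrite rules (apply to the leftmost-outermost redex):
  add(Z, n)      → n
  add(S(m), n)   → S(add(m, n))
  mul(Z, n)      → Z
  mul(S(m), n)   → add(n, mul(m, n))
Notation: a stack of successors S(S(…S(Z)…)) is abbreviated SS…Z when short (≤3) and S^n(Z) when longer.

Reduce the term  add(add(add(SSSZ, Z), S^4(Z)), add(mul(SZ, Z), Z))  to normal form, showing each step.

Answer: normal form = S^7(Z)  (in 20 steps)

Working:
  start: add(add(add(SSSZ, Z), S^4(Z)), add(mul(SZ, Z), Z))
  →1  add(add(S(add(SSZ, Z)), S^4(Z)), add(mul(SZ, Z), Z))
  →2  add(S(add(add(SSZ, Z), S^4(Z))), add(mul(SZ, Z), Z))
  →3  S(add(add(add(SSZ, Z), S^4(Z)), add(mul(SZ, Z), Z)))
  →4  S(add(add(S(add(SZ, Z)), S^4(Z)), add(mul(SZ, Z), Z)))
  →5  S(add(S(add(add(SZ, Z), S^4(Z))), add(mul(SZ, Z), Z)))
  →6  S(S(add(add(add(SZ, Z), S^4(Z)), add(mul(SZ, Z), Z))))
  →7  S(S(add(add(S(add(Z, Z)), S^4(Z)), add(mul(SZ, Z), Z))))
  →8  S(S(add(S(add(add(Z, Z), S^4(Z))), add(mul(SZ, Z), Z))))
  →9  S(S(S(add(add(add(Z, Z), S^4(Z)), add(mul(SZ, Z), Z)))))
  →10  S(S(S(add(add(Z, S^4(Z)), add(mul(SZ, Z), Z)))))
  →11  S(S(S(add(S^4(Z), add(mul(SZ, Z), Z)))))
  →12  S(S(S(S(add(SSSZ, add(mul(SZ, Z), Z))))))
  →13  S(S(S(S(S(add(SSZ, add(mul(SZ, Z), Z)))))))
  →14  S(S(S(S(S(S(add(SZ, add(mul(SZ, Z), Z))))))))
  →15  S(S(S(S(S(S(S(add(Z, add(mul(SZ, Z), Z)))))))))
  →16  S(S(S(S(S(S(S(add(mul(SZ, Z), Z))))))))
  →17  S(S(S(S(S(S(S(add(add(Z, mul(Z, Z)), Z))))))))
  →18  S(S(S(S(S(S(S(add(mul(Z, Z), Z))))))))
  →19  S(S(S(S(S(S(S(add(Z, Z))))))))
  →20  S^7(Z)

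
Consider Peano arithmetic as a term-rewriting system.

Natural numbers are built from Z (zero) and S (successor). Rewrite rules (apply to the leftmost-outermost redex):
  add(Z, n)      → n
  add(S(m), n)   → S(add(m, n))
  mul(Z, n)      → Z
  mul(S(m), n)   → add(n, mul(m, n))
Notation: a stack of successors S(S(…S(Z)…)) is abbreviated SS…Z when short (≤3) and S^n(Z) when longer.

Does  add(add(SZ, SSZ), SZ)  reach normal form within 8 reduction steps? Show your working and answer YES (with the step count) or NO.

  start: add(add(SZ, SSZ), SZ)
  step 1: add(S(add(Z, SSZ)), SZ)
  step 2: S(add(add(Z, SSZ), SZ))
  step 3: S(add(SSZ, SZ))
  step 4: S(S(add(SZ, SZ)))
  step 5: S(S(S(add(Z, SZ))))
  step 6: S^4(Z)

Answer: YES — reaches normal form S^4(Z) in 6 ≤ 8 steps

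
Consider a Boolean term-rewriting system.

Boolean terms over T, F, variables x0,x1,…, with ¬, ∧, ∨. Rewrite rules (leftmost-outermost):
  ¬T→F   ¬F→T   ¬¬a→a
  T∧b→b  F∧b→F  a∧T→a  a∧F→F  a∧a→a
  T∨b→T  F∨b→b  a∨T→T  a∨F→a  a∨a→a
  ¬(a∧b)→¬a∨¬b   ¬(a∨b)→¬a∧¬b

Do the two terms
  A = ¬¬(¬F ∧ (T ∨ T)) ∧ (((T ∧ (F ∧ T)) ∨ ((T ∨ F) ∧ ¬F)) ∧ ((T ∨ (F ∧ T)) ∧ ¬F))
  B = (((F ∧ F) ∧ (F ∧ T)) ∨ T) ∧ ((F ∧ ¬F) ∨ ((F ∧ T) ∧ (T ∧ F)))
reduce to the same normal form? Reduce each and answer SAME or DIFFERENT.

Answer: DIFFERENT — A ⇓ T, B ⇓ F

Working:
Term A:
  start: ¬¬(¬F ∧ (T ∨ T)) ∧ (((T ∧ (F ∧ T)) ∨ ((T ∨ F) ∧ ¬F)) ∧ ((T ∨ (F ∧ T)) ∧ ¬F))
  step 1: (¬F ∧ (T ∨ T)) ∧ (((T ∧ (F ∧ T)) ∨ ((T ∨ F) ∧ ¬F)) ∧ ((T ∨ (F ∧ T)) ∧ ¬F))
  step 2: (T ∧ (T ∨ T)) ∧ (((T ∧ (F ∧ T)) ∨ ((T ∨ F) ∧ ¬F)) ∧ ((T ∨ (F ∧ T)) ∧ ¬F))
  step 3: (T ∨ T) ∧ (((T ∧ (F ∧ T)) ∨ ((T ∨ F) ∧ ¬F)) ∧ ((T ∨ (F ∧ T)) ∧ ¬F))
  step 4: T ∧ (((T ∧ (F ∧ T)) ∨ ((T ∨ F) ∧ ¬F)) ∧ ((T ∨ (F ∧ T)) ∧ ¬F))
  step 5: ((T ∧ (F ∧ T)) ∨ ((T ∨ F) ∧ ¬F)) ∧ ((T ∨ (F ∧ T)) ∧ ¬F)
  step 6: ((F ∧ T) ∨ ((T ∨ F) ∧ ¬F)) ∧ ((T ∨ (F ∧ T)) ∧ ¬F)
  step 7: (F ∨ ((T ∨ F) ∧ ¬F)) ∧ ((T ∨ (F ∧ T)) ∧ ¬F)
  step 8: ((T ∨ F) ∧ ¬F) ∧ ((T ∨ (F ∧ T)) ∧ ¬F)
  step 9: (T ∧ ¬F) ∧ ((T ∨ (F ∧ T)) ∧ ¬F)
  step 10: ¬F ∧ ((T ∨ (F ∧ T)) ∧ ¬F)
  step 11: T ∧ ((T ∨ (F ∧ T)) ∧ ¬F)
  step 12: (T ∨ (F ∧ T)) ∧ ¬F
  step 13: T ∧ ¬F
  step 14: ¬F
  step 15: T

Term B:
  start: (((F ∧ F) ∧ (F ∧ T)) ∨ T) ∧ ((F ∧ ¬F) ∨ ((F ∧ T) ∧ (T ∧ F)))
  step 1: T ∧ ((F ∧ ¬F) ∨ ((F ∧ T) ∧ (T ∧ F)))
  step 2: (F ∧ ¬F) ∨ ((F ∧ T) ∧ (T ∧ F))
  step 3: F ∨ ((F ∧ T) ∧ (T ∧ F))
  step 4: (F ∧ T) ∧ (T ∧ F)
  step 5: F ∧ (T ∧ F)
  step 6: F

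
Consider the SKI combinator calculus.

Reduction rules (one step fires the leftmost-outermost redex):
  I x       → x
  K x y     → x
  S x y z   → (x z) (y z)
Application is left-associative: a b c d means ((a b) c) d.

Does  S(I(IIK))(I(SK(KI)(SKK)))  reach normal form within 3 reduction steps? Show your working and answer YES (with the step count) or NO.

  start: S(I(IIK))(I(SK(KI)(SKK)))
  step 1: S(IIK)(I(SK(KI)(SKK)))
  step 2: S(IK)(I(SK(KI)(SKK)))
  step 3: SK(I(SK(KI)(SKK)))

Answer: NO — after 3 steps the term is SK(I(SK(KI)(SKK))), not yet normal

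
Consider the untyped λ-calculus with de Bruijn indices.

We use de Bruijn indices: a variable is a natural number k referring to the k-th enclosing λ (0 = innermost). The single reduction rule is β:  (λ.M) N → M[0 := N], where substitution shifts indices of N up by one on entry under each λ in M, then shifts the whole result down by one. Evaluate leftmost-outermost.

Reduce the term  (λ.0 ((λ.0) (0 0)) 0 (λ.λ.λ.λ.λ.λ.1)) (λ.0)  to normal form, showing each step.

  start: (λ.0 ((λ.0) (0 0)) 0 (λ.λ.λ.λ.λ.λ.1)) (λ.0)
  step 1: (λ.0) ((λ.0) ((λ.0) (λ.0))) (λ.0) (λ.λ.λ.λ.λ.λ.1)
  step 2: (λ.0) ((λ.0) (λ.0)) (λ.0) (λ.λ.λ.λ.λ.λ.1)
  step 3: (λ.0) (λ.0) (λ.0) (λ.λ.λ.λ.λ.λ.1)
  step 4: (λ.0) (λ.0) (λ.λ.λ.λ.λ.λ.1)
  step 5: (λ.0) (λ.λ.λ.λ.λ.λ.1)
  step 6: λ.λ.λ.λ.λ.λ.1

Answer: normal form = λ.λ.λ.λ.λ.λ.1  (in 6 steps)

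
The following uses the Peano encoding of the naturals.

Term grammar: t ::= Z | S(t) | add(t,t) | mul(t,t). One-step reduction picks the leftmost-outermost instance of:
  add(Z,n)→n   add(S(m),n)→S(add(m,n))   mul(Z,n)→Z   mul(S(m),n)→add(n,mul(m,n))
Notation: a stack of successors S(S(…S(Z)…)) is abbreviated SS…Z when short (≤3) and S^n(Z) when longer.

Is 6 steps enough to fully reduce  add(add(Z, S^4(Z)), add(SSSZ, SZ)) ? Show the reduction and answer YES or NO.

  start: add(add(Z, S^4(Z)), add(SSSZ, SZ))
  →1  add(S^4(Z), add(SSSZ, SZ))
  →2  S(add(SSSZ, add(SSSZ, SZ)))
  →3  S(S(add(SSZ, add(SSSZ, SZ))))
  →4  S(S(S(add(SZ, add(SSSZ, SZ)))))
  →5  S(S(S(S(add(Z, add(SSSZ, SZ))))))
  →6  S(S(S(S(add(SSSZ, SZ)))))

Answer: NO — after 6 steps the term is S(S(S(S(add(SSSZ, SZ))))), not yet normal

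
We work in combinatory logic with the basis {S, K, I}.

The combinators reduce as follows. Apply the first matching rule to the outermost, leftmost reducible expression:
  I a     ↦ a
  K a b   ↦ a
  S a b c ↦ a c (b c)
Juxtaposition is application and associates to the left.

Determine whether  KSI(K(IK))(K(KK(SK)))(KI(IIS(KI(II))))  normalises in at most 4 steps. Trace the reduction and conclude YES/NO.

  start: KSI(K(IK))(K(KK(SK)))(KI(IIS(KI(II))))
  [1] S(K(IK))(K(KK(SK)))(KI(IIS(KI(II))))
  [2] K(IK)(KI(IIS(KI(II))))(K(KK(SK))(KI(IIS(KI(II)))))
  [3] IK(K(KK(SK))(KI(IIS(KI(II)))))
  [4] K(K(KK(SK))(KI(IIS(KI(II)))))

Answer: NO — after 4 steps the term is K(K(KK(SK))(KI(IIS(KI(II))))), not yet normal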